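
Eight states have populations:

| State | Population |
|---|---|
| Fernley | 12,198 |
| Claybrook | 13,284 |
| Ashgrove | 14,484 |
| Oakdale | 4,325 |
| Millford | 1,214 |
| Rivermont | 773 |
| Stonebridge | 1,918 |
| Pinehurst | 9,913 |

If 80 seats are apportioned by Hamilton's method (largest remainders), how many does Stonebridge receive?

The standard divisor is 58109/80 ≈ 726.362.
Standard quotas: Fernley 16.7933, Claybrook 18.2884, Ashgrove 19.9405, Oakdale 5.9543, Millford 1.6713, Rivermont 1.0642, Stonebridge 2.6406, Pinehurst 13.6475.
Lower quotas: Fernley 16, Claybrook 18, Ashgrove 19, Oakdale 5, Millford 1, Rivermont 1, Stonebridge 2, Pinehurst 13 (sum 75, leaving 5 seats).
Remainders in descending order: Oakdale 0.9543, Ashgrove 0.9405, Fernley 0.7933, Millford 0.6713, Pinehurst 0.6475, Stonebridge 0.6406, Claybrook 0.2884, Rivermont 0.0642.
Largest remainders: Oakdale, Ashgrove, Fernley, Millford, Pinehurst receive the extra seats.
Stonebridge receives 2.

2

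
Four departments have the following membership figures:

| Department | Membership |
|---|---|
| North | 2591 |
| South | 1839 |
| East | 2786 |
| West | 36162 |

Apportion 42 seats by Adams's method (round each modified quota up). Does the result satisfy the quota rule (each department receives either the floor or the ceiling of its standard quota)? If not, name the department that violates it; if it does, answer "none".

West

Standard quotas: North 2.509, South 1.781, East 2.697, West 35.013.
Adams allocation: North 3, South 2, East 3, West 34.
West has quota 35.013 (lower 35, upper 36) but receives 34 — outside the quota interval.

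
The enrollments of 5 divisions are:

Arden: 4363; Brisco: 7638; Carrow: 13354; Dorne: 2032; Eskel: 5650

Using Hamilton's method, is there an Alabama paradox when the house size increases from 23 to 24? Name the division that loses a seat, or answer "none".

Dorne

At 23 seats: Arden 3, Brisco 5, Carrow 9, Dorne 2, Eskel 4.
At 24 seats: Arden 3, Brisco 6, Carrow 10, Dorne 1, Eskel 4.
Dorne drops from 2 to 1.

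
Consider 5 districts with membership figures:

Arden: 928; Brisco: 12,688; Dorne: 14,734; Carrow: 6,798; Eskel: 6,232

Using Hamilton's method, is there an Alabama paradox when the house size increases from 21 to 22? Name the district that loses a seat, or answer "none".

At 21 seats: Arden 1, Brisco 6, Dorne 8, Carrow 3, Eskel 3.
At 22 seats: Arden 0, Brisco 7, Dorne 8, Carrow 4, Eskel 3.
Arden drops from 1 to 0.

Arden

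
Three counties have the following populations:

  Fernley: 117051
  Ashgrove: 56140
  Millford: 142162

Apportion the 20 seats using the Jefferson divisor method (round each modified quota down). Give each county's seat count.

Standard divisor 315353/20 ≈ 15767.65; standard quotas: Fernley 7.423, Ashgrove 3.560, Millford 9.016.
Rounding down gives 7, 3, 9 = 19 seats, so the divisor must be adjusted.
With modified divisor 14400: modified quotas Fernley 8.129, Ashgrove 3.899, Millford 9.872.
Rounding down: Fernley 8, Ashgrove 3, Millford 9 (total 20).

Fernley: 8, Ashgrove: 3, Millford: 9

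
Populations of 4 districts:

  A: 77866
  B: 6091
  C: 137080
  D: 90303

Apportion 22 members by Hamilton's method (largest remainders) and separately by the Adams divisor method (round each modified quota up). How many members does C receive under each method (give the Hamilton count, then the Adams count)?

10 and 9

Hamilton: A 6, B 0, C 10, D 6.
Adams: A 6, B 1, C 9, D 6.
C gets 10 under Hamilton and 9 under Adams.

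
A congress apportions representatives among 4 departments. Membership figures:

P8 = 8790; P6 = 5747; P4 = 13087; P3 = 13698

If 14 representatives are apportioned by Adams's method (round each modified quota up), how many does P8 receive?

3

Standard divisor 41322/14 ≈ 2951.571; standard quotas: P8 2.978, P6 1.947, P4 4.434, P3 4.641.
Rounding up gives 3, 2, 5, 5 = 15 seats, so the divisor must be adjusted.
With modified divisor 3300: modified quotas P8 2.664, P6 1.742, P4 3.966, P3 4.151.
Rounding up: P8 3, P6 2, P4 4, P3 5 (total 14).
P8 receives 3.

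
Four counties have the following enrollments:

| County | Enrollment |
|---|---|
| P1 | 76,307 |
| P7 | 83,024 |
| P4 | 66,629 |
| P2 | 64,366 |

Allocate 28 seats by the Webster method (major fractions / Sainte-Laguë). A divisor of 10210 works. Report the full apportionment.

P1: 7; P7: 8; P4: 7; P2: 6

With modified divisor 10210: modified quotas P1 7.474, P7 8.132, P4 6.526, P2 6.304.
Rounding to the nearest integer: P1 7, P7 8, P4 7, P2 6 (total 28).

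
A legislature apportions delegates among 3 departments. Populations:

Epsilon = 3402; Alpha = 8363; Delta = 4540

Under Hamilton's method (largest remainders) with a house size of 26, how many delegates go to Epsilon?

Total 16305; standard divisor 16305/26 ≈ 627.115.
Standard quotas: Epsilon 5.4248, Alpha 13.3357, Delta 7.2395.
Lower quotas: Epsilon 5, Alpha 13, Delta 7 (sum 25, leaving 1 seat).
Remainders in descending order: Epsilon 0.4248, Alpha 0.3357, Delta 0.2395.
Largest remainder: Epsilon receives the extra seat.
Epsilon receives 6.

6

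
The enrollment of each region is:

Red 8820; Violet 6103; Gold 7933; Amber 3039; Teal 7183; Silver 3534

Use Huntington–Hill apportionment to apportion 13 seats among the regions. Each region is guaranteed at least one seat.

With divisor 2739: modified quotas Red 3.220, Violet 2.228, Gold 2.896, Amber 1.110, Teal 2.622, Silver 1.290.
Geometric-mean thresholds: Red √(3·4)=3.464, Violet √(2·3)=2.449, Gold √(2·3)=2.449, Amber √(1·2)=1.414, Teal √(2·3)=2.449, Silver √(1·2)=1.414.
Each quota rounded against its threshold gives Red 3, Violet 2, Gold 3, Amber 1, Teal 3, Silver 1 (total 13).

Red 3; Violet 2; Gold 3; Amber 1; Teal 3; Silver 1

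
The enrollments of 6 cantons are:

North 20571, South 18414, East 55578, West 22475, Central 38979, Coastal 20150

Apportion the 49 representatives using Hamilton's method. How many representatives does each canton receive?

The standard divisor is 176167/49 ≈ 3595.245.
Standard quotas: North 5.7217, South 5.1218, East 15.4588, West 6.2513, Central 10.8418, Coastal 5.6046.
Lower quotas: North 5, South 5, East 15, West 6, Central 10, Coastal 5 (sum 46, leaving 3 seats).
Remainders in descending order: Central 0.8418, North 0.7217, Coastal 0.6046, East 0.4588, West 0.2513, South 0.1218.
Largest remainders: Central, North, Coastal receive the extra seats.

North 6, South 5, East 15, West 6, Central 11, Coastal 6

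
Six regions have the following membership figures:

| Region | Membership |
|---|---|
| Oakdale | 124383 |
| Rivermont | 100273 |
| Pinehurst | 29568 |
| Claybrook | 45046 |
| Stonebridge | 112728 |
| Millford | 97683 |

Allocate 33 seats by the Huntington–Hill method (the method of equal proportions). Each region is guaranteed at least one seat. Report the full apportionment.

Oakdale 8; Rivermont 7; Pinehurst 2; Claybrook 3; Stonebridge 7; Millford 6

With divisor 15273: modified quotas Oakdale 8.144, Rivermont 6.565, Pinehurst 1.936, Claybrook 2.949, Stonebridge 7.381, Millford 6.396.
Geometric-mean thresholds: Oakdale √(8·9)=8.485, Rivermont √(6·7)=6.481, Pinehurst √(1·2)=1.414, Claybrook √(2·3)=2.449, Stonebridge √(7·8)=7.483, Millford √(6·7)=6.481.
Each quota rounded against its threshold gives Oakdale 8, Rivermont 7, Pinehurst 2, Claybrook 3, Stonebridge 7, Millford 6 (total 33).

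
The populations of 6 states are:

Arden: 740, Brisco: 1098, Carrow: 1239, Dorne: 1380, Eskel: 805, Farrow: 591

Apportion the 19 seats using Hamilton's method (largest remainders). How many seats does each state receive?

Arden 2; Brisco 4; Carrow 4; Dorne 4; Eskel 3; Farrow 2

The standard divisor is 5853/19 ≈ 308.053.
Standard quotas: Arden 2.402, Brisco 3.564, Carrow 4.022, Dorne 4.480, Eskel 2.613, Farrow 1.919.
Lower quotas: Arden 2, Brisco 3, Carrow 4, Dorne 4, Eskel 2, Farrow 1 (sum 16, leaving 3 seats).
Remainders in descending order: Farrow 0.919, Eskel 0.613, Brisco 0.564, Dorne 0.480, Arden 0.402, Carrow 0.022.
Largest remainders: Farrow, Eskel, Brisco receive the extra seats.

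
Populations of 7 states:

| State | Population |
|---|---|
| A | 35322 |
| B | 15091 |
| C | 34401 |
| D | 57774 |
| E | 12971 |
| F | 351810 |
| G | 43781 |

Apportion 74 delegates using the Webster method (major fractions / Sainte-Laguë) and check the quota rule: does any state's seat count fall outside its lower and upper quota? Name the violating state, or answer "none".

Standard quotas: A 4.742, B 2.026, C 4.619, D 7.757, E 1.742, F 47.236, G 5.878.
Webster allocation: A 5, B 2, C 5, D 8, E 2, F 46, G 6.
F has quota 47.236 (lower 47, upper 48) but receives 46 — outside the quota interval.

F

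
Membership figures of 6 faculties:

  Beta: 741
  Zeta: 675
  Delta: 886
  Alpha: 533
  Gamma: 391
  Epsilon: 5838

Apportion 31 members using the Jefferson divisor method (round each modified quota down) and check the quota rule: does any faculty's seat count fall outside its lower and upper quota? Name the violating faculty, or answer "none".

Standard quotas: Beta 2.534, Zeta 2.309, Delta 3.030, Alpha 1.823, Gamma 1.337, Epsilon 19.967.
Jefferson allocation: Beta 2, Zeta 2, Delta 3, Alpha 2, Gamma 1, Epsilon 21.
Epsilon has quota 19.967 (lower 19, upper 20) but receives 21 — outside the quota interval.

Epsilon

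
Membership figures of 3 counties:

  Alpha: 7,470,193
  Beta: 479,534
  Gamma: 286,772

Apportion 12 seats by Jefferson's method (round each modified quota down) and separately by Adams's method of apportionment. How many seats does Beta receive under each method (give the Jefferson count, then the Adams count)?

0 and 1

Jefferson: Alpha 12, Beta 0, Gamma 0.
Adams: Alpha 10, Beta 1, Gamma 1.
Beta gets 0 under Jefferson and 1 under Adams.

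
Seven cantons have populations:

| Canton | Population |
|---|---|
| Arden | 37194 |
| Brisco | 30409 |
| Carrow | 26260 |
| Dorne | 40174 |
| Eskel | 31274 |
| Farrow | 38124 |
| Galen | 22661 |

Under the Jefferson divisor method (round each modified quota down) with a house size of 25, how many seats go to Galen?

2

Standard divisor 226096/25 ≈ 9043.84; standard quotas: Arden 4.113, Brisco 3.362, Carrow 2.904, Dorne 4.442, Eskel 3.458, Farrow 4.215, Galen 2.506.
Rounding down gives 4, 3, 2, 4, 3, 4, 2 = 22 seats, so the divisor must be adjusted.
With modified divisor 7700: modified quotas Arden 4.830, Brisco 3.949, Carrow 3.410, Dorne 5.217, Eskel 4.062, Farrow 4.951, Galen 2.943.
Rounding down: Arden 4, Brisco 3, Carrow 3, Dorne 5, Eskel 4, Farrow 4, Galen 2 (total 25).
Galen receives 2.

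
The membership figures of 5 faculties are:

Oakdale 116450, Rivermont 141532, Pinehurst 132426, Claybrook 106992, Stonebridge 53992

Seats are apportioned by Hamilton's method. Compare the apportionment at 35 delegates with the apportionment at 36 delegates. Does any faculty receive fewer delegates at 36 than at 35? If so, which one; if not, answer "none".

Stonebridge

At 35 seats: Oakdale 7, Rivermont 9, Pinehurst 8, Claybrook 7, Stonebridge 4.
At 36 seats: Oakdale 8, Rivermont 9, Pinehurst 9, Claybrook 7, Stonebridge 3.
Stonebridge drops from 4 to 3.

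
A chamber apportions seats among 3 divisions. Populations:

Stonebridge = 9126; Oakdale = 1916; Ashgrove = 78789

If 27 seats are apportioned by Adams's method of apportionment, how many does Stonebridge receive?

Standard divisor 89831/27 ≈ 3327.074; standard quotas: Stonebridge 2.743, Oakdale 0.576, Ashgrove 23.681.
Rounding up gives 3, 1, 24 = 28 seats, so the divisor must be adjusted.
With modified divisor 3500: modified quotas Stonebridge 2.607, Oakdale 0.547, Ashgrove 22.511.
Rounding up: Stonebridge 3, Oakdale 1, Ashgrove 23 (total 27).
Stonebridge receives 3.

3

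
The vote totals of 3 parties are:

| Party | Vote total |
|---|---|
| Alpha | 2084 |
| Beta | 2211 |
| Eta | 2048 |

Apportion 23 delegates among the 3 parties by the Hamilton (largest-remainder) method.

Alpha 8, Beta 8, Eta 7

Total 6343; standard divisor 6343/23 ≈ 275.783.
Standard quotas: Alpha 7.557, Beta 8.017, Eta 7.426.
Lower quotas: Alpha 7, Beta 8, Eta 7 (sum 22, leaving 1 seat).
Remainders in descending order: Alpha 0.557, Eta 0.426, Beta 0.017.
The surplus seat goes to Alpha.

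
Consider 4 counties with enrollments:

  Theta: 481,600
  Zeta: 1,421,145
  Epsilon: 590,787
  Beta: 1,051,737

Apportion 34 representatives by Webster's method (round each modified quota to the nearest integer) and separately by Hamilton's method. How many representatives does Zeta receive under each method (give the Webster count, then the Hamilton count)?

Webster: Theta 5, Zeta 13, Epsilon 6, Beta 10.
Hamilton: Theta 4, Zeta 14, Epsilon 6, Beta 10.
Zeta gets 13 under Webster and 14 under Hamilton.

13 and 14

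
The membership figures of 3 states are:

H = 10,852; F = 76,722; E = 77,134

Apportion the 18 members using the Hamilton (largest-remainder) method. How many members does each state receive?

Total 164708; standard divisor 164708/18 ≈ 9150.444.
Standard quotas: H 1.1860, F 8.3845, E 8.4295.
Lower quotas: H 1, F 8, E 8 (sum 17, leaving 1 seat).
Remainders in descending order: E 0.4295, F 0.3845, H 0.1860.
Largest remainder: E receives the extra seat.

H: 1, F: 8, E: 9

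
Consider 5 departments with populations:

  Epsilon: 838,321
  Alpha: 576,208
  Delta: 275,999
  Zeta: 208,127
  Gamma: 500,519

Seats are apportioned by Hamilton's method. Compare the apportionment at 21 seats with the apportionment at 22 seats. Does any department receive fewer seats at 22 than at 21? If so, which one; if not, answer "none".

At 21 seats: Epsilon 7, Alpha 5, Delta 3, Zeta 2, Gamma 4.
At 22 seats: Epsilon 8, Alpha 5, Delta 2, Zeta 2, Gamma 5.
Delta drops from 3 to 2.

Delta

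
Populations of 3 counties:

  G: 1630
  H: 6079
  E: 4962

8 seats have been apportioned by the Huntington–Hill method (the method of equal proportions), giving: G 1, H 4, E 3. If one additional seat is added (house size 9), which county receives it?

Priority for the next seat is population ÷ (√(s·(s+1))).
Priorities: G 1152.584, H 1359.306, E 1432.406.
Highest priority: E.

E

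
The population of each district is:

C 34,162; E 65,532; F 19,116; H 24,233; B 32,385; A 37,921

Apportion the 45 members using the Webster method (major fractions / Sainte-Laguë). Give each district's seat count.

Standard divisor 213349/45 ≈ 4741.089; standard quotas: C 7.206, E 13.822, F 4.032, H 5.111, B 6.831, A 7.998.
Rounding to the nearest integer gives C 7, E 14, F 4, H 5, B 7, A 8 — total 45, matching the house size, so no adjustment is needed.

C: 7, E: 14, F: 4, H: 5, B: 7, A: 8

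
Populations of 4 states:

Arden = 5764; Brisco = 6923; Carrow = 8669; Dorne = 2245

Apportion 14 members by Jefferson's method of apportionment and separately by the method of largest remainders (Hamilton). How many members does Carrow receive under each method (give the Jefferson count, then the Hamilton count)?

Jefferson: Arden 3, Brisco 4, Carrow 6, Dorne 1.
Hamilton: Arden 4, Brisco 4, Carrow 5, Dorne 1.
Carrow gets 6 under Jefferson and 5 under Hamilton.

6 and 5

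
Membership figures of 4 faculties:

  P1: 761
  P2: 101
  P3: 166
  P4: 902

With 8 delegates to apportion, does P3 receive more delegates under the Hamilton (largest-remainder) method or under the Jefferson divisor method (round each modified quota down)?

Hamilton

Hamilton: P1 3, P2 0, P3 1, P4 4.
Jefferson: P1 4, P2 0, P3 0, P4 4.
P3 gets 1 under Hamilton and 0 under Jefferson.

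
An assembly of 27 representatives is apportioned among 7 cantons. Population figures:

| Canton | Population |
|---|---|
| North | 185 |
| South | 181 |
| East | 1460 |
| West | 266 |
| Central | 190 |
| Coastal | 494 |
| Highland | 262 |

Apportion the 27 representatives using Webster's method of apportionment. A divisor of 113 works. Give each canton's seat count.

With modified divisor 113: modified quotas North 1.637, South 1.602, East 12.920, West 2.354, Central 1.681, Coastal 4.372, Highland 2.319.
Rounding to the nearest integer: North 2, South 2, East 13, West 2, Central 2, Coastal 4, Highland 2 (total 27).

North 2, South 2, East 13, West 2, Central 2, Coastal 4, Highland 2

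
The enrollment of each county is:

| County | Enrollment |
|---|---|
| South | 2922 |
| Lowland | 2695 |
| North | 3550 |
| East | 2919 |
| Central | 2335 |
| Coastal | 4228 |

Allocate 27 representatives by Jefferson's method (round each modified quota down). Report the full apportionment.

Standard divisor 18649/27 ≈ 690.704; standard quotas: South 4.230, Lowland 3.902, North 5.140, East 4.226, Central 3.381, Coastal 6.121.
Rounding down gives 4, 3, 5, 4, 3, 6 = 25 seats, so the divisor must be adjusted.
With modified divisor 600: modified quotas South 4.870, Lowland 4.492, North 5.917, East 4.865, Central 3.892, Coastal 7.047.
Rounding down: South 4, Lowland 4, North 5, East 4, Central 3, Coastal 7 (total 27).

South=4; Lowland=4; North=5; East=4; Central=3; Coastal=7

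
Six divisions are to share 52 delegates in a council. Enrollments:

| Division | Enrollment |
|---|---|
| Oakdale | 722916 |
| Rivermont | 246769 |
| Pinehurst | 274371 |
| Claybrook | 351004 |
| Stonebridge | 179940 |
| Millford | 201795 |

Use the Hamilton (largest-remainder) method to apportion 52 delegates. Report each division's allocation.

Standard divisor: 1976795 ÷ 52 ≈ 38015.288.
Standard quotas: Oakdale 19.0165, Rivermont 6.4913, Pinehurst 7.2174, Claybrook 9.2332, Stonebridge 4.7334, Millford 5.3083.
Lower quotas: Oakdale 19, Rivermont 6, Pinehurst 7, Claybrook 9, Stonebridge 4, Millford 5 (sum 50, leaving 2 seats).
Remainders in descending order: Stonebridge 0.7334, Rivermont 0.4913, Millford 0.3083, Claybrook 0.2332, Pinehurst 0.2174, Oakdale 0.0165.
The surplus seats go to Stonebridge, Rivermont.

Oakdale=19, Rivermont=7, Pinehurst=7, Claybrook=9, Stonebridge=5, Millford=5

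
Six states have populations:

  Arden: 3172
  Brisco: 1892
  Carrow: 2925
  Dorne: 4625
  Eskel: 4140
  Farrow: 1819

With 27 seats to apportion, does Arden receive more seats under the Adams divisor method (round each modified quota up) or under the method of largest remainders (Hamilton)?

Adams

Adams: Arden 5, Brisco 3, Carrow 4, Dorne 6, Eskel 6, Farrow 3.
Hamilton: Arden 4, Brisco 3, Carrow 4, Dorne 7, Eskel 6, Farrow 3.
Arden gets 5 under Adams and 4 under Hamilton.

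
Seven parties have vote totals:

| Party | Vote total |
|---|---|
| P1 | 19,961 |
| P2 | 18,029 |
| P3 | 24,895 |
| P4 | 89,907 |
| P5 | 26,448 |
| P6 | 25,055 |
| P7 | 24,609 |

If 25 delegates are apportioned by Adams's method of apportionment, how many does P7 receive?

Standard divisor 228904/25 ≈ 9156.16; standard quotas: P1 2.180, P2 1.969, P3 2.719, P4 9.819, P5 2.889, P6 2.736, P7 2.688.
Rounding up gives 3, 2, 3, 10, 3, 3, 3 = 27 seats, so the divisor must be adjusted.
With modified divisor 10600: modified quotas P1 1.883, P2 1.701, P3 2.349, P4 8.482, P5 2.495, P6 2.364, P7 2.322.
Rounding up: P1 2, P2 2, P3 3, P4 9, P5 3, P6 3, P7 3 (total 25).
P7 receives 3.

3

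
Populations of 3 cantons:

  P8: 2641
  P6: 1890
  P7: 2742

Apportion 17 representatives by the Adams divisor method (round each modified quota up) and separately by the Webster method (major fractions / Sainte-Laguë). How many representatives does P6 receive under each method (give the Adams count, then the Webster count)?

Adams: P8 6, P6 5, P7 6.
Webster: P8 6, P6 4, P7 7.
P6 gets 5 under Adams and 4 under Webster.

5 and 4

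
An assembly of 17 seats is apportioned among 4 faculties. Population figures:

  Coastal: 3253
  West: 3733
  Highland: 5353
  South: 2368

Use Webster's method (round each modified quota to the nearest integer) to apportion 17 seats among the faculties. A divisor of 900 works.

Coastal=4, West=4, Highland=6, South=3

With modified divisor 900: modified quotas Coastal 3.614, West 4.148, Highland 5.948, South 2.631.
Rounding to the nearest integer: Coastal 4, West 4, Highland 6, South 3 (total 17).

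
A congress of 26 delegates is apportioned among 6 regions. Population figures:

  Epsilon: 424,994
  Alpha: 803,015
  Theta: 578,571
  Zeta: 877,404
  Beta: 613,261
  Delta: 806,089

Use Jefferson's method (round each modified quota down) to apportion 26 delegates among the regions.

Standard divisor 4103334/26 ≈ 157820.538; standard quotas: Epsilon 2.693, Alpha 5.088, Theta 3.666, Zeta 5.560, Beta 3.886, Delta 5.108.
Rounding down gives 2, 5, 3, 5, 3, 5 = 23 seats, so the divisor must be adjusted.
With modified divisor 143200: modified quotas Epsilon 2.968, Alpha 5.608, Theta 4.040, Zeta 6.127, Beta 4.283, Delta 5.629.
Rounding down: Epsilon 2, Alpha 5, Theta 4, Zeta 6, Beta 4, Delta 5 (total 26).

Epsilon 2; Alpha 5; Theta 4; Zeta 6; Beta 4; Delta 5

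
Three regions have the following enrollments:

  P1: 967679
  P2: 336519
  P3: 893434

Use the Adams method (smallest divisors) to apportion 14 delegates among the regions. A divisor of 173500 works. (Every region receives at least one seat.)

With modified divisor 173500: modified quotas P1 5.577, P2 1.940, P3 5.149.
Rounding up: P1 6, P2 2, P3 6 (total 14).

P1=6, P2=2, P3=6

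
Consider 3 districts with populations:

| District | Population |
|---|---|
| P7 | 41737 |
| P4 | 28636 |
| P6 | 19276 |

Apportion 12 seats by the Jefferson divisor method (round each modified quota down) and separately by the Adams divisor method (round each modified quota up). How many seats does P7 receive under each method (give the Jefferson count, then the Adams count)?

Jefferson: P7 6, P4 4, P6 2.
Adams: P7 5, P4 4, P6 3.
P7 gets 6 under Jefferson and 5 under Adams.

6 and 5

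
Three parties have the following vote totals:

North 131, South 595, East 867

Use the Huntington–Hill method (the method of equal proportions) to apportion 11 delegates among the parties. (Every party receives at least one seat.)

North: 1, South: 4, East: 6

With divisor 146: modified quotas North 0.897, South 4.075, East 5.938.
Geometric-mean thresholds: North (min 1), South √(4·5)=4.472, East √(5·6)=5.477.
Each quota rounded against its threshold gives North 1, South 4, East 6 (total 11).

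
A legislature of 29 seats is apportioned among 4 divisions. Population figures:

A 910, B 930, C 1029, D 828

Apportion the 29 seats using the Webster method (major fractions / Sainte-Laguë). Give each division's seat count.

A 7; B 7; C 8; D 7

Standard divisor 3697/29 ≈ 127.483; standard quotas: A 7.138, B 7.295, C 8.072, D 6.495.
Rounding to the nearest integer gives 7, 7, 8, 6 = 28 seats, so the divisor must be adjusted.
With modified divisor 126: modified quotas A 7.222, B 7.381, C 8.167, D 6.571.
Rounding to the nearest integer: A 7, B 7, C 8, D 7 (total 29).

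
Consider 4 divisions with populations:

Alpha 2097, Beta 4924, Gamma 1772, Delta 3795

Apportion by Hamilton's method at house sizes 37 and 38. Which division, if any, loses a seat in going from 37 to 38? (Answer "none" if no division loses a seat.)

none

At 37 seats: Alpha 6, Beta 15, Gamma 5, Delta 11.
At 38 seats: Alpha 6, Beta 15, Gamma 5, Delta 12.
No division's allocation decreased.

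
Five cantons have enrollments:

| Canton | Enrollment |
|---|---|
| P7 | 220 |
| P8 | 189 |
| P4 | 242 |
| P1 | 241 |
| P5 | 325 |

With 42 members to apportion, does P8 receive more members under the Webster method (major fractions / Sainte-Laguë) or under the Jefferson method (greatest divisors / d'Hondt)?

Webster: P7 8, P8 7, P4 8, P1 8, P5 11.
Jefferson: P7 8, P8 6, P4 8, P1 8, P5 12.
P8 gets 7 under Webster and 6 under Jefferson.

Webster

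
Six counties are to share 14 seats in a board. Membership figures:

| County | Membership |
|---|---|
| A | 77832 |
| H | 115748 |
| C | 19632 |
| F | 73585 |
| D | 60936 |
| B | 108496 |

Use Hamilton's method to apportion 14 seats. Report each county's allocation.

Total 456229; standard divisor 456229/14 ≈ 32587.786.
Standard quotas: A 2.3884, H 3.5519, C 0.6024, F 2.2581, D 1.8699, B 3.3293.
Lower quotas: A 2, H 3, C 0, F 2, D 1, B 3 (sum 11, leaving 3 seats).
Remainders in descending order: D 0.8699, C 0.6024, H 0.5519, A 0.3884, B 0.3293, F 0.2581.
Largest remainders: D, C, H receive the extra seats.

A: 2; H: 4; C: 1; F: 2; D: 2; B: 3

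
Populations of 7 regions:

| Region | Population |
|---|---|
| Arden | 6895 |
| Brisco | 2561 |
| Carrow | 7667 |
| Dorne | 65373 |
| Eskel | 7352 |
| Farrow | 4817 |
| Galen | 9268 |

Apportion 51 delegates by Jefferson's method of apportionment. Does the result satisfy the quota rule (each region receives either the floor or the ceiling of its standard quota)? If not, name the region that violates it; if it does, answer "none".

Standard quotas: Arden 3.383, Brisco 1.257, Carrow 3.762, Dorne 32.079, Eskel 3.608, Farrow 2.364, Galen 4.548.
Jefferson allocation: Arden 3, Brisco 1, Carrow 4, Dorne 34, Eskel 3, Farrow 2, Galen 4.
Dorne has quota 32.079 (lower 32, upper 33) but receives 34 — outside the quota interval.

Dorne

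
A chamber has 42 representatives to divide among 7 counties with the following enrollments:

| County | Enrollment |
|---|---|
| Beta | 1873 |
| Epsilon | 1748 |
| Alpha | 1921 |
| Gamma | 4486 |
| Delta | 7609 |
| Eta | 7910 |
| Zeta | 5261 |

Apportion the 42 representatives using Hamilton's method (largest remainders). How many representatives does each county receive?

Total 30808; standard divisor 30808/42 ≈ 733.524.
Standard quotas: Beta 2.5534, Epsilon 2.3830, Alpha 2.6189, Gamma 6.1157, Delta 10.3732, Eta 10.7836, Zeta 7.1722.
Lower quotas: Beta 2, Epsilon 2, Alpha 2, Gamma 6, Delta 10, Eta 10, Zeta 7 (sum 39, leaving 3 seats).
Remainders in descending order: Eta 0.7836, Alpha 0.6189, Beta 0.5534, Epsilon 0.3830, Delta 0.3732, Zeta 0.1722, Gamma 0.1157.
Largest remainders: Eta, Alpha, Beta receive the extra seats.

Beta 3; Epsilon 2; Alpha 3; Gamma 6; Delta 10; Eta 11; Zeta 7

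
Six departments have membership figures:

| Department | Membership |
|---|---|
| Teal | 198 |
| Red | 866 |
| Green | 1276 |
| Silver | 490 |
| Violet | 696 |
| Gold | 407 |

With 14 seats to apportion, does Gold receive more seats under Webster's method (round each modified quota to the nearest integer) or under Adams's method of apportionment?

Adams

Webster: Teal 1, Red 3, Green 5, Silver 2, Violet 2, Gold 1.
Adams: Teal 1, Red 3, Green 4, Silver 2, Violet 2, Gold 2.
Gold gets 1 under Webster and 2 under Adams.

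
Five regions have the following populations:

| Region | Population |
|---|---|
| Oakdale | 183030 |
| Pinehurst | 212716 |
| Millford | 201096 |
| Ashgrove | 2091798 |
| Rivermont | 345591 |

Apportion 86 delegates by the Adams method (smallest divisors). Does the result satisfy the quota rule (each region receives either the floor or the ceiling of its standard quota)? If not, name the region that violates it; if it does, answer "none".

Standard quotas: Oakdale 5.188, Pinehurst 6.029, Millford 5.700, Ashgrove 59.288, Rivermont 9.795.
Adams allocation: Oakdale 6, Pinehurst 6, Millford 6, Ashgrove 58, Rivermont 10.
Ashgrove has quota 59.288 (lower 59, upper 60) but receives 58 — outside the quota interval.

Ashgrove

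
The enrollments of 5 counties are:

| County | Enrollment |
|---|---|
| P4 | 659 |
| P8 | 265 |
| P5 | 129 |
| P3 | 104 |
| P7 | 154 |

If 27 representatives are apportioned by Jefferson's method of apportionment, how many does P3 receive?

2

Standard divisor 1311/27 ≈ 48.556; standard quotas: P4 13.572, P8 5.458, P5 2.657, P3 2.142, P7 3.172.
Rounding down gives 13, 5, 2, 2, 3 = 25 seats, so the divisor must be adjusted.
With modified divisor 44: modified quotas P4 14.977, P8 6.023, P5 2.932, P3 2.364, P7 3.500.
Rounding down: P4 14, P8 6, P5 2, P3 2, P7 3 (total 27).
P3 receives 2.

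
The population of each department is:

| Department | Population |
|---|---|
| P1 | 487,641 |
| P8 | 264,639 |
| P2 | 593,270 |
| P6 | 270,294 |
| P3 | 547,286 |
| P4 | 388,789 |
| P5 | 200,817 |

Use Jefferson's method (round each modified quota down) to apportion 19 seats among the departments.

Standard divisor 2752736/19 ≈ 144880.842; standard quotas: P1 3.366, P8 1.827, P2 4.095, P6 1.866, P3 3.777, P4 2.684, P5 1.386.
Rounding down gives 3, 1, 4, 1, 3, 2, 1 = 15 seats, so the divisor must be adjusted.
With modified divisor 125800: modified quotas P1 3.876, P8 2.104, P2 4.716, P6 2.149, P3 4.350, P4 3.091, P5 1.596.
Rounding down: P1 3, P8 2, P2 4, P6 2, P3 4, P4 3, P5 1 (total 19).

P1: 3, P8: 2, P2: 4, P6: 2, P3: 4, P4: 3, P5: 1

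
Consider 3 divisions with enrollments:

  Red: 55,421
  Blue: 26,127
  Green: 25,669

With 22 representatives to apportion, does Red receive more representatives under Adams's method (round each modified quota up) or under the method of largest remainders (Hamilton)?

Hamilton

Adams: Red 11, Blue 6, Green 5.
Hamilton: Red 12, Blue 5, Green 5.
Red gets 11 under Adams and 12 under Hamilton.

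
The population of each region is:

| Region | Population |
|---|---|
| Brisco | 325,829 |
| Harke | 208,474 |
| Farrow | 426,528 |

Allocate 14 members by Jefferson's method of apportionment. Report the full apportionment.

Brisco 5, Harke 3, Farrow 6

Standard divisor 960831/14 ≈ 68630.786; standard quotas: Brisco 4.748, Harke 3.038, Farrow 6.215.
Rounding down gives 4, 3, 6 = 13 seats, so the divisor must be adjusted.
With modified divisor 63000: modified quotas Brisco 5.172, Harke 3.309, Farrow 6.770.
Rounding down: Brisco 5, Harke 3, Farrow 6 (total 14).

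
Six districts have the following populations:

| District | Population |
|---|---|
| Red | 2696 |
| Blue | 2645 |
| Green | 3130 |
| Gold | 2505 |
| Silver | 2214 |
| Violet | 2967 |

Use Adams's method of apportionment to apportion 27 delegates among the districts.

Standard divisor 16157/27 ≈ 598.407; standard quotas: Red 4.505, Blue 4.420, Green 5.231, Gold 4.186, Silver 3.700, Violet 4.958.
Rounding up gives 5, 5, 6, 5, 4, 5 = 30 seats, so the divisor must be adjusted.
With modified divisor 670: modified quotas Red 4.024, Blue 3.948, Green 4.672, Gold 3.739, Silver 3.304, Violet 4.428.
Rounding up: Red 5, Blue 4, Green 5, Gold 4, Silver 4, Violet 5 (total 27).

Red 5; Blue 4; Green 5; Gold 4; Silver 4; Violet 5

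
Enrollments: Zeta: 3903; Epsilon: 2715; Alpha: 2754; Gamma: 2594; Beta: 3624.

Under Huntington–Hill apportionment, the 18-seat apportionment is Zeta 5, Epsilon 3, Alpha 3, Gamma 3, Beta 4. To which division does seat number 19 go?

Priority for the next seat is population ÷ (√(s·(s+1))).
Priorities: Zeta 712.587, Epsilon 783.753, Alpha 795.011, Gamma 748.823, Beta 810.351.
Highest priority: Beta.

Beta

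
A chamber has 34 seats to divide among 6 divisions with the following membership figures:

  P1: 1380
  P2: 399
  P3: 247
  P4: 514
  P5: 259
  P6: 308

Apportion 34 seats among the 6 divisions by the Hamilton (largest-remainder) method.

The standard divisor is 3107/34 ≈ 91.382.
Standard quotas: P1 15.101, P2 4.366, P3 2.703, P4 5.625, P5 2.834, P6 3.370.
Lower quotas: P1 15, P2 4, P3 2, P4 5, P5 2, P6 3 (sum 31, leaving 3 seats).
Remainders in descending order: P5 0.834, P3 0.703, P4 0.625, P6 0.370, P2 0.366, P1 0.101.
Largest remainders: P5, P3, P4 receive the extra seats.

P1: 15; P2: 4; P3: 3; P4: 6; P5: 3; P6: 3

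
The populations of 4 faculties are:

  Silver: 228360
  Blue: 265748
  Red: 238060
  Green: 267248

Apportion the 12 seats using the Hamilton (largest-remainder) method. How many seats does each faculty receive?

Silver 3; Blue 3; Red 3; Green 3

The standard divisor is 999416/12 ≈ 83284.667.
Standard quotas: Silver 2.7419, Blue 3.1908, Red 2.8584, Green 3.2088.
Lower quotas: Silver 2, Blue 3, Red 2, Green 3 (sum 10, leaving 2 seats).
Remainders in descending order: Red 0.8584, Silver 0.7419, Green 0.2088, Blue 0.1908.
Largest remainders: Red, Silver receive the extra seats.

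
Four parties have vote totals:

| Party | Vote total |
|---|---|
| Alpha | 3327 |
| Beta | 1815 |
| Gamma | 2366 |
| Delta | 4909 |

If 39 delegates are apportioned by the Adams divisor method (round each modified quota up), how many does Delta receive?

Standard divisor 12417/39 ≈ 318.385; standard quotas: Alpha 10.450, Beta 5.701, Gamma 7.431, Delta 15.418.
Rounding up gives 11, 6, 8, 16 = 41 seats, so the divisor must be adjusted.
With modified divisor 335: modified quotas Alpha 9.931, Beta 5.418, Gamma 7.063, Delta 14.654.
Rounding up: Alpha 10, Beta 6, Gamma 8, Delta 15 (total 39).
Delta receives 15.

15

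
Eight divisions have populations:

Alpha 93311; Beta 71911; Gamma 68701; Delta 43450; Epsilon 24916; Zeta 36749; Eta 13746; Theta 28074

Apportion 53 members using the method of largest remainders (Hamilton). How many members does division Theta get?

4

Standard divisor: 380858 ÷ 53 = 7186.
Standard quotas: Alpha 12.9851, Beta 10.0071, Gamma 9.5604, Delta 6.0465, Epsilon 3.4673, Zeta 5.1140, Eta 1.9129, Theta 3.9068.
Lower quotas: Alpha 12, Beta 10, Gamma 9, Delta 6, Epsilon 3, Zeta 5, Eta 1, Theta 3 (sum 49, leaving 4 seats).
Remainders in descending order: Alpha 0.9851, Eta 0.9129, Theta 0.9068, Gamma 0.5604, Epsilon 0.4673, Zeta 0.1140, Delta 0.0465, Beta 0.0071.
The surplus seats go to Alpha, Eta, Theta, Gamma.
Theta receives 4.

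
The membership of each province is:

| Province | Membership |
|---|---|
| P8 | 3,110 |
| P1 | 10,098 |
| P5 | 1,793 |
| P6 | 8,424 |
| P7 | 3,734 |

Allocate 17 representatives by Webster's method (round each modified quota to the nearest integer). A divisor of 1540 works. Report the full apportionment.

P8 2, P1 7, P5 1, P6 5, P7 2

With modified divisor 1540: modified quotas P8 2.019, P1 6.557, P5 1.164, P6 5.470, P7 2.425.
Rounding to the nearest integer: P8 2, P1 7, P5 1, P6 5, P7 2 (total 17).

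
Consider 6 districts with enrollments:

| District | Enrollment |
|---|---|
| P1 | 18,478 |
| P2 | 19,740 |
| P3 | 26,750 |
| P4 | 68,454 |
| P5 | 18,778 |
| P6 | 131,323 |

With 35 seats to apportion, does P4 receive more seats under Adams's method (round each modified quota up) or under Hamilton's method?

Hamilton

Adams: P1 3, P2 3, P3 3, P4 8, P5 3, P6 15.
Hamilton: P1 2, P2 3, P3 3, P4 9, P5 2, P6 16.
P4 gets 8 under Adams and 9 under Hamilton.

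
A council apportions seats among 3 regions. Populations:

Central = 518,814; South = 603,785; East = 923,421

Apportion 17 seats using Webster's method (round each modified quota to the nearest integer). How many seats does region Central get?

4

Standard divisor 2046020/17 ≈ 120354.118; standard quotas: Central 4.311, South 5.017, East 7.673.
Rounding to the nearest integer gives Central 4, South 5, East 8 — total 17, matching the house size, so no adjustment is needed.
Central receives 4.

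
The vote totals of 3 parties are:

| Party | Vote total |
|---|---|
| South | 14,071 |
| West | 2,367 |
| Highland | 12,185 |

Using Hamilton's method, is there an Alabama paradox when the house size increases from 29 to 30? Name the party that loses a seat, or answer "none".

West

At 29 seats: South 14, West 3, Highland 12.
At 30 seats: South 15, West 2, Highland 13.
West drops from 3 to 2.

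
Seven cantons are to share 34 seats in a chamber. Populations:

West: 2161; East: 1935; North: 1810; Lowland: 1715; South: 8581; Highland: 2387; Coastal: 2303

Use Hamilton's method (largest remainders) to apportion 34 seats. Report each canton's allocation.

West=3, East=3, North=3, Lowland=3, South=14, Highland=4, Coastal=4

Total 20892; standard divisor 20892/34 ≈ 614.471.
Standard quotas: West 3.5168, East 3.1491, North 2.9456, Lowland 2.7910, South 13.9649, Highland 3.8846, Coastal 3.7479.
Lower quotas: West 3, East 3, North 2, Lowland 2, South 13, Highland 3, Coastal 3 (sum 29, leaving 5 seats).
Remainders in descending order: South 0.9649, North 0.9456, Highland 0.8846, Lowland 0.7910, Coastal 0.7479, West 0.5168, East 0.1491.
Largest remainders: South, North, Highland, Lowland, Coastal receive the extra seats.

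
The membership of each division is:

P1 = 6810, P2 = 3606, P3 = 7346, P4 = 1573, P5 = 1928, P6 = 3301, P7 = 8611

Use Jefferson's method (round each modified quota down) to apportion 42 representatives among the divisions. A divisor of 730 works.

With modified divisor 730: modified quotas P1 9.329, P2 4.940, P3 10.063, P4 2.155, P5 2.641, P6 4.522, P7 11.796.
Rounding down: P1 9, P2 4, P3 10, P4 2, P5 2, P6 4, P7 11 (total 42).

P1 9, P2 4, P3 10, P4 2, P5 2, P6 4, P7 11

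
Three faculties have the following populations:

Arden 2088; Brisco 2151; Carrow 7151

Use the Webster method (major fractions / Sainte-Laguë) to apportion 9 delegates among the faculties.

Arden: 2; Brisco: 2; Carrow: 5

Standard divisor 11390/9 ≈ 1265.556; standard quotas: Arden 1.650, Brisco 1.700, Carrow 5.650.
Rounding to the nearest integer gives 2, 2, 6 = 10 seats, so the divisor must be adjusted.
With modified divisor 1350: modified quotas Arden 1.547, Brisco 1.593, Carrow 5.297.
Rounding to the nearest integer: Arden 2, Brisco 2, Carrow 5 (total 9).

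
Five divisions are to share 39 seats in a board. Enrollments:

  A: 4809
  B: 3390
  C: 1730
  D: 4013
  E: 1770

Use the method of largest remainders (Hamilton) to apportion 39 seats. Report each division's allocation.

Standard divisor: 15712 ÷ 39 ≈ 402.872.
Standard quotas: A 11.937, B 8.415, C 4.294, D 9.961, E 4.393.
Lower quotas: A 11, B 8, C 4, D 9, E 4 (sum 36, leaving 3 seats).
Remainders in descending order: D 0.961, A 0.937, B 0.415, E 0.393, C 0.294.
Largest remainders: D, A, B receive the extra seats.

A 12, B 9, C 4, D 10, E 4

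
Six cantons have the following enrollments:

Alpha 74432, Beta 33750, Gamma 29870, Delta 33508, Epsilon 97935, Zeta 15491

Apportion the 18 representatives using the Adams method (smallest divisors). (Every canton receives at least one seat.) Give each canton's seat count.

Alpha 5; Beta 2; Gamma 2; Delta 2; Epsilon 6; Zeta 1

Standard divisor 284986/18 ≈ 15832.556; standard quotas: Alpha 4.701, Beta 2.132, Gamma 1.887, Delta 2.116, Epsilon 6.186, Zeta 0.978.
Rounding up gives 5, 3, 2, 3, 7, 1 = 21 seats, so the divisor must be adjusted.
With modified divisor 17700: modified quotas Alpha 4.205, Beta 1.907, Gamma 1.688, Delta 1.893, Epsilon 5.533, Zeta 0.875.
Rounding up: Alpha 5, Beta 2, Gamma 2, Delta 2, Epsilon 6, Zeta 1 (total 18).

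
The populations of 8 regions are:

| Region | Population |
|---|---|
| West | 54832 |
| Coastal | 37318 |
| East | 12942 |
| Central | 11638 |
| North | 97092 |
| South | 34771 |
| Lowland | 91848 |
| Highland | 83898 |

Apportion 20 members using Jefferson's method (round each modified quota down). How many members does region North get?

Standard divisor 424339/20 ≈ 21216.95; standard quotas: West 2.584, Coastal 1.759, East 0.610, Central 0.549, North 4.576, South 1.639, Lowland 4.329, Highland 3.954.
Rounding down gives 2, 1, 0, 0, 4, 1, 4, 3 = 15 seats, so the divisor must be adjusted.
With modified divisor 17800: modified quotas West 3.080, Coastal 2.097, East 0.727, Central 0.654, North 5.455, South 1.953, Lowland 5.160, Highland 4.713.
Rounding down: West 3, Coastal 2, East 0, Central 0, North 5, South 1, Lowland 5, Highland 4 (total 20).
North receives 5.

5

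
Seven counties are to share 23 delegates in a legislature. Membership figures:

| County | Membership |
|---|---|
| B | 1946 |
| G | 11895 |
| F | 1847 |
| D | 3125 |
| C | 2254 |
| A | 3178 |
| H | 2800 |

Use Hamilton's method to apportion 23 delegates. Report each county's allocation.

B 2, G 10, F 1, D 3, C 2, A 3, H 2

Standard divisor: 27045 ÷ 23 ≈ 1175.87.
Standard quotas: B 1.6549, G 10.1159, F 1.5708, D 2.6576, C 1.9169, A 2.7027, H 2.3812.
Lower quotas: B 1, G 10, F 1, D 2, C 1, A 2, H 2 (sum 19, leaving 4 seats).
Remainders in descending order: C 0.9169, A 0.7027, D 0.6576, B 0.6549, F 0.5708, H 0.3812, G 0.1159.
The surplus seats go to C, A, D, B.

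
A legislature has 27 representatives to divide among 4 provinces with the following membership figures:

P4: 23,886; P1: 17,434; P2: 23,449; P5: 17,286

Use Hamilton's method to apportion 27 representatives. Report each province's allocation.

P4=8, P1=6, P2=8, P5=5

The standard divisor is 82055/27 ≈ 3039.074.
Standard quotas: P4 7.8596, P1 5.7366, P2 7.7158, P5 5.6879.
Lower quotas: P4 7, P1 5, P2 7, P5 5 (sum 24, leaving 3 seats).
Remainders in descending order: P4 0.8596, P1 0.7366, P2 0.7158, P5 0.6879.
The surplus seats go to P4, P1, P2.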